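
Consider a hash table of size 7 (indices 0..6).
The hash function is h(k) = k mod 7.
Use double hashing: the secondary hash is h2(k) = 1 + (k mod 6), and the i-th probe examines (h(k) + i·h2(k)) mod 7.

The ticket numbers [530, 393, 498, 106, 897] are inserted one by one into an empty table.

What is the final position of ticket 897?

3

530: h=5 => slot 5
393: h=1 => slot 1
498: h=1, h2=1, probe 1,2 => slot 2
106: h=1, h2=5, probe 1,6 => slot 6
897: h=1, h2=4, probe 1,5,2,6,3 => slot 3
Table: [_, 393, 498, 897, _, 530, 106]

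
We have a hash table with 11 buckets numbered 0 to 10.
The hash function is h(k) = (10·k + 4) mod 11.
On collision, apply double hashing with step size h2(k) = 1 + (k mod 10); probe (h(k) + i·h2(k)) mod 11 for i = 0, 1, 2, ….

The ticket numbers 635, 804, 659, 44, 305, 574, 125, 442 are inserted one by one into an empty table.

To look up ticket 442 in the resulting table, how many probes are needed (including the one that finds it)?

635 hashes to 7; slot 7 is free → place at 7.
804 hashes to 3; slot 3 is free → place at 3.
659 hashes to 5; slot 5 is free → place at 5.
44 hashes to 4; slot 4 is free → place at 4.
305 hashes to 7, h2=6; 7 taken → place at 2.
574 hashes to 2, h2=5; 2,7 taken → place at 1.
125 hashes to 0; slot 0 is free → place at 0.
442 hashes to 2, h2=3; 2,5 taken → place at 8.
Table: [125, 574, 305, 804, 44, 659, -, 635, 442, -, -]
Lookup 442: h=2, h2=3, probe 2,5,8 → found at 8.

3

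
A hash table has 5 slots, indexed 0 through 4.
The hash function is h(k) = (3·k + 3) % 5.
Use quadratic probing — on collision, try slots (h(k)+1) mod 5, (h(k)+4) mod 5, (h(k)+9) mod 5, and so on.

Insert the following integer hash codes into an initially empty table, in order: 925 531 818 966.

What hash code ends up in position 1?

925: h=3 => slot 3
531: h=1 => slot 1
818: h=2 => slot 2
966: h=1, probe 1,2,0 => slot 0
Table: [966, 531, 818, 925, -]

531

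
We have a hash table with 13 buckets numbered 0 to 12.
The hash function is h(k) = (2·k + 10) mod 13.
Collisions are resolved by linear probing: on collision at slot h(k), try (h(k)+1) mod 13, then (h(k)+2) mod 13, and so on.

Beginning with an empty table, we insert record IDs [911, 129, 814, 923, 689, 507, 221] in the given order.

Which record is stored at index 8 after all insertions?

129

Insert 911: h=12, slot 12 empty => index 12.
Insert 129: h=8, slot 8 empty => index 8.
Insert 814: h=0, slot 0 empty => index 0.
Insert 923: h=10, slot 10 empty => index 10.
Insert 689: h=10, slot 10 occupied => index 11.
Insert 507: h=10, slots 10,11,12,0 occupied => index 1.
Insert 221: h=10, slots 10,11,12,0,1 occupied => index 2.
Table: [814, 507, 221, _, _, _, _, _, 129, _, 923, 689, 911]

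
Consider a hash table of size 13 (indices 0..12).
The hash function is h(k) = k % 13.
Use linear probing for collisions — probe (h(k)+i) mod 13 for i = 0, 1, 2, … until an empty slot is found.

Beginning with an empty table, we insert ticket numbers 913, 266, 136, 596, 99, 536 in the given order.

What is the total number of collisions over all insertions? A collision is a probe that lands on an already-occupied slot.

Insert 913: h=3, slot 3 empty → index 3.
Insert 266: h=6, slot 6 empty → index 6.
Insert 136: h=6, slot 6 occupied → index 7.
Insert 596: h=11, slot 11 empty → index 11.
Insert 99: h=8, slot 8 empty → index 8.
Insert 536: h=3, slot 3 occupied → index 4.
Table: [., ., ., 913, 536, ., 266, 136, 99, ., ., 596, .]

2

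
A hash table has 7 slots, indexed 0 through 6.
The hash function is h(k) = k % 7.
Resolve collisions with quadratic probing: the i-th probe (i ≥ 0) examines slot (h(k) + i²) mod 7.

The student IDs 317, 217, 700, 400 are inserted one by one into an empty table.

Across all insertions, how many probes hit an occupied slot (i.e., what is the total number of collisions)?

3

317 hashes to 2; slot 2 is free => place at 2.
217 hashes to 0; slot 0 is free => place at 0.
700 hashes to 0; 0 taken => place at 1.
400 hashes to 1; 1,2 taken => place at 5.
Table: [217, 700, 317, —, —, 400, —]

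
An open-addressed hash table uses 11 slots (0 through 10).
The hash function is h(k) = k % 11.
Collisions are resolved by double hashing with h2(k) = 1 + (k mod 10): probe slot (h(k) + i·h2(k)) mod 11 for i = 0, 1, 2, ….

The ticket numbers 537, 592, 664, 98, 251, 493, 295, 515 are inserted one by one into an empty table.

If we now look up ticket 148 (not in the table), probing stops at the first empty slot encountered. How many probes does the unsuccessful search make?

537 hashes to 9; slot 9 is free => place at 9.
592 hashes to 9, h2=3; 9 taken => place at 1.
664 hashes to 4; slot 4 is free => place at 4.
98 hashes to 10; slot 10 is free => place at 10.
251 hashes to 9, h2=2; 9 taken => place at 0.
493 hashes to 9, h2=4; 9 taken => place at 2.
295 hashes to 9, h2=6; 9,4,10 taken => place at 5.
515 hashes to 9, h2=6; 9,4,10,5,0 taken => place at 6.
Table: [251, 592, 493, —, 664, 295, 515, —, —, 537, 98]
Lookup 148: h=5, h2=9, probe 5,3 → slot 3 empty, not found.

2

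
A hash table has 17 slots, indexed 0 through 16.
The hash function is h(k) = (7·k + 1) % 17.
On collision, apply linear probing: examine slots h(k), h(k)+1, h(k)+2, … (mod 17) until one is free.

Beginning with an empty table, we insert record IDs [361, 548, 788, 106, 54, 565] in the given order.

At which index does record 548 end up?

361: h=12 → slot 12
548: h=12, probe 12,13 → slot 13
788: h=9 → slot 9
106: h=12, probe 12,13,14 → slot 14
54: h=5 → slot 5
565: h=12, probe 12,13,14,15 → slot 15
Table: [., ., ., ., ., 54, ., ., ., 788, ., ., 361, 548, 106, 565, .]

13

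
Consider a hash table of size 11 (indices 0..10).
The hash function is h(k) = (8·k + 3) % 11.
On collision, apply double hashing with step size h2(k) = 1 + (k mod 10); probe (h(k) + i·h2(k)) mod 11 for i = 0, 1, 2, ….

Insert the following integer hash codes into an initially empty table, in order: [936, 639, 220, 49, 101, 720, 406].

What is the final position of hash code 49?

9

936: h=0 => slot 0
639: h=0, h2=10, probe 0,10 => slot 10
220: h=3 => slot 3
49: h=10, h2=10, probe 10,9 => slot 9
101: h=8 => slot 8
720: h=10, h2=1, probe 10,0,1 => slot 1
406: h=6 => slot 6
Table: [936, 720, _, 220, _, _, 406, _, 101, 49, 639]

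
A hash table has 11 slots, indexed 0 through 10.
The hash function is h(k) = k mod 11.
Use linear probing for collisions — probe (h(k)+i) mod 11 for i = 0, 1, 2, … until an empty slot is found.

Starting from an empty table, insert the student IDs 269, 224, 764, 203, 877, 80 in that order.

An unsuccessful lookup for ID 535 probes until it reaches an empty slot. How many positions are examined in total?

3

269 hashes to 5; slot 5 is free → place at 5.
224 hashes to 4; slot 4 is free → place at 4.
764 hashes to 5; 5 taken → place at 6.
203 hashes to 5; 5,6 taken → place at 7.
877 hashes to 8; slot 8 is free → place at 8.
80 hashes to 3; slot 3 is free → place at 3.
Table: [-, -, -, 80, 224, 269, 764, 203, 877, -, -]
Lookup 535: h=7, probe 7,8,9 → slot 9 empty, not found.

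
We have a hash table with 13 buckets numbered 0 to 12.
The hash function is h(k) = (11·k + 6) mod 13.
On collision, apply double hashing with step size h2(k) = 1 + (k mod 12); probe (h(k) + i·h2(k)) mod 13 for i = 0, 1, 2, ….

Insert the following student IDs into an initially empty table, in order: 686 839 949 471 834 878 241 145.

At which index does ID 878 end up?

8

686: h=12 => slot 12
839: h=5 => slot 5
949: h=6 => slot 6
471: h=0 => slot 0
834: h=2 => slot 2
878: h=5, h2=3, probe 5,8 => slot 8
241: h=5, h2=2, probe 5,7 => slot 7
145: h=2, h2=2, probe 2,4 => slot 4
Table: [471, —, 834, —, 145, 839, 949, 241, 878, —, —, —, 686]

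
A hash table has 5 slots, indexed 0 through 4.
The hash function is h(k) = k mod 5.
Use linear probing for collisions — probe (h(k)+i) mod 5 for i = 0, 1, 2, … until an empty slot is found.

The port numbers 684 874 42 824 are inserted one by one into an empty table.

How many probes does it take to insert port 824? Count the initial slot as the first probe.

3

Insert 684: h=4, slot 4 empty -> index 4.
Insert 874: h=4, slot 4 occupied -> index 0.
Insert 42: h=2, slot 2 empty -> index 2.
Insert 824: h=4, slots 4,0 occupied -> index 1.
Table: [874, 824, 42, ∅, 684]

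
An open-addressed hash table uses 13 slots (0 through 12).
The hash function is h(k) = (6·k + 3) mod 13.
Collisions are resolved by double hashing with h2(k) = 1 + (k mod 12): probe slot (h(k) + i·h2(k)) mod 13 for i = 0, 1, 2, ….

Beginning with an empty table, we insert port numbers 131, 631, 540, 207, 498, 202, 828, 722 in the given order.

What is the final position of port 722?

131 hashes to 9; slot 9 is free => place at 9.
631 hashes to 6; slot 6 is free => place at 6.
540 hashes to 6, h2=1; 6 taken => place at 7.
207 hashes to 10; slot 10 is free => place at 10.
498 hashes to 1; slot 1 is free => place at 1.
202 hashes to 6, h2=11; 6 taken => place at 4.
828 hashes to 5; slot 5 is free => place at 5.
722 hashes to 6, h2=3; 6,9 taken => place at 12.
Table: [_, 498, _, _, 202, 828, 631, 540, _, 131, 207, _, 722]

12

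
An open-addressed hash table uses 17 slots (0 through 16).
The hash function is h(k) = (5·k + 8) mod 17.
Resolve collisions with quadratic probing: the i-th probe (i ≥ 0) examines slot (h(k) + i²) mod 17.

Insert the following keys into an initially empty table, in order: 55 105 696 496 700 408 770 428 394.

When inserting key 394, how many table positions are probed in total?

55: h=11 → slot 11
105: h=6 → slot 6
696: h=3 → slot 3
496: h=6, probe 6,7 → slot 7
700: h=6, probe 6,7,10 → slot 10
408: h=8 → slot 8
770: h=16 → slot 16
428: h=6, probe 6,7,10,15 → slot 15
394: h=6, probe 6,7,10,15,5 → slot 5
Table: [—, —, —, 696, —, 394, 105, 496, 408, —, 700, 55, —, —, —, 428, 770]

5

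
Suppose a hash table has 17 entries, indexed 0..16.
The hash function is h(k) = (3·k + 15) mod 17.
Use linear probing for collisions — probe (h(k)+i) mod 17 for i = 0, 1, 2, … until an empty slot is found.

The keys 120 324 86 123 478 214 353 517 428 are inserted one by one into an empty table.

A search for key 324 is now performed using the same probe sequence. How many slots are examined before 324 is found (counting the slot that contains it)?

2

Insert 120: h=1, slot 1 empty → index 1.
Insert 324: h=1, slot 1 occupied → index 2.
Insert 86: h=1, slots 1,2 occupied → index 3.
Insert 123: h=10, slot 10 empty → index 10.
Insert 478: h=4, slot 4 empty → index 4.
Insert 214: h=11, slot 11 empty → index 11.
Insert 353: h=3, slots 3,4 occupied → index 5.
Insert 517: h=2, slots 2,3,4,5 occupied → index 6.
Insert 428: h=7, slot 7 empty → index 7.
Table: [-, 120, 324, 86, 478, 353, 517, 428, -, -, 123, 214, -, -, -, -, -]
Lookup 324: h=1, probe 1,2 → found at 2.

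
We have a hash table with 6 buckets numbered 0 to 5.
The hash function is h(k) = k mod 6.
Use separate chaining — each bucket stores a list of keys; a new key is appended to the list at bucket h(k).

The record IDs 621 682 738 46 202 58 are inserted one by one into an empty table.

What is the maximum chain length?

Insert 621: h=3, bucket 3 empty -> new chain.
Insert 682: h=4, bucket 4 empty -> new chain.
Insert 738: h=0, bucket 0 empty -> new chain.
Insert 46: h=4, bucket 4 nonempty -> append to chain.
Insert 202: h=4, bucket 4 nonempty -> append to chain.
Insert 58: h=4, bucket 4 nonempty -> append to chain.
Final buckets:
0: 738
1: —
2: —
3: 621
4: 682 -> 46 -> 202 -> 58
5: —

4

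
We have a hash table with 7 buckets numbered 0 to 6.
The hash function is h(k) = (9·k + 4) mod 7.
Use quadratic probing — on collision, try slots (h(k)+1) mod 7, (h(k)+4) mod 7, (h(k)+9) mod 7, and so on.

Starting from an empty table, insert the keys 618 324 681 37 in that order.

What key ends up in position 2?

324

Insert 618: h=1, slot 1 empty -> index 1.
Insert 324: h=1, slot 1 occupied -> index 2.
Insert 681: h=1, slots 1,2 occupied -> index 5.
Insert 37: h=1, slots 1,2,5 occupied -> index 3.
Table: [_, 618, 324, 37, _, 681, _]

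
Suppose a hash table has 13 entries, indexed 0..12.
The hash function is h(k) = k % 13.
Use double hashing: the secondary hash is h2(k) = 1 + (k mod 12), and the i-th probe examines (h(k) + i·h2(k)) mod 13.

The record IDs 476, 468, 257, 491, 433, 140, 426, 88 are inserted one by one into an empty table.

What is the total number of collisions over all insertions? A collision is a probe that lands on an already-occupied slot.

5

Insert 476: h=8, slot 8 empty => index 8.
Insert 468: h=0, slot 0 empty => index 0.
Insert 257: h=10, slot 10 empty => index 10.
Insert 491: h=10, h2=12, slot 10 occupied => index 9.
Insert 433: h=4, slot 4 empty => index 4.
Insert 140: h=10, h2=9, slot 10 occupied => index 6.
Insert 426: h=10, h2=7, slots 10,4 occupied => index 11.
Insert 88: h=10, h2=5, slot 10 occupied => index 2.
Table: [468, —, 88, —, 433, —, 140, —, 476, 491, 257, 426, —]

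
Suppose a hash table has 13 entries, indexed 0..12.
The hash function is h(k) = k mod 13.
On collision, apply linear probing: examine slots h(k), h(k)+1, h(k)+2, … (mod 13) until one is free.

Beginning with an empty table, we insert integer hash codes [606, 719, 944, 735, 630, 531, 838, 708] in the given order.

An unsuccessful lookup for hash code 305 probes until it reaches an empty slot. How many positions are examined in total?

606 hashes to 8; slot 8 is free → place at 8.
719 hashes to 4; slot 4 is free → place at 4.
944 hashes to 8; 8 taken → place at 9.
735 hashes to 7; slot 7 is free → place at 7.
630 hashes to 6; slot 6 is free → place at 6.
531 hashes to 11; slot 11 is free → place at 11.
838 hashes to 6; 6,7,8,9 taken → place at 10.
708 hashes to 6; 6,7,8,9,10,11 taken → place at 12.
Table: [—, —, —, —, 719, —, 630, 735, 606, 944, 838, 531, 708]
Lookup 305: h=6, probe 6,7,8,9,10,11,12,0 → slot 0 empty, not found.

8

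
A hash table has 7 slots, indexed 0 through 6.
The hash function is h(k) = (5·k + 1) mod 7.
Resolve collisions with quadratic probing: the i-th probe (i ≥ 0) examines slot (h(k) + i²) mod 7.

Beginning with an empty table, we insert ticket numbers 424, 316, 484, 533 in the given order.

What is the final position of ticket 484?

3

424 hashes to 0; slot 0 is free => place at 0.
316 hashes to 6; slot 6 is free => place at 6.
484 hashes to 6; 6,0 taken => place at 3.
533 hashes to 6; 6,0,3 taken => place at 1.
Table: [424, 533, ∅, 484, ∅, ∅, 316]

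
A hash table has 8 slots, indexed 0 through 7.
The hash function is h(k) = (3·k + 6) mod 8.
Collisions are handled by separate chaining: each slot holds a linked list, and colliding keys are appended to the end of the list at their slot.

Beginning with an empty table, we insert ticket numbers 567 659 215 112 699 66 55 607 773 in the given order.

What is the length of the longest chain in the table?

4

567 -> bucket 3
659 -> bucket 7
215 -> bucket 3 (collision)
112 -> bucket 6
699 -> bucket 7 (collision)
66 -> bucket 4
55 -> bucket 3 (collision)
607 -> bucket 3 (collision)
773 -> bucket 5
Final buckets:
0: -
1: -
2: -
3: 567 -> 215 -> 55 -> 607
4: 66
5: 773
6: 112
7: 659 -> 699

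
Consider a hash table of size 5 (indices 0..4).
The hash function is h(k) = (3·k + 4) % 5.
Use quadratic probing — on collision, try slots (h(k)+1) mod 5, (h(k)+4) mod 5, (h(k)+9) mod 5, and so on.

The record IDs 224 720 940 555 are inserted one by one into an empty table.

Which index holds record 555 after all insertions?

3

224 hashes to 1; slot 1 is free -> place at 1.
720 hashes to 4; slot 4 is free -> place at 4.
940 hashes to 4; 4 taken -> place at 0.
555 hashes to 4; 4,0 taken -> place at 3.
Table: [940, 224, ., 555, 720]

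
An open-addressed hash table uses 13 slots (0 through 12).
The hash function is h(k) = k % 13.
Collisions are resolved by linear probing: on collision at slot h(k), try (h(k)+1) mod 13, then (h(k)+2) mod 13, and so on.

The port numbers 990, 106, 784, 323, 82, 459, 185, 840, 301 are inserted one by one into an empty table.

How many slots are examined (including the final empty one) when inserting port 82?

2

990: h=2 -> slot 2
106: h=2, probe 2,3 -> slot 3
784: h=4 -> slot 4
323: h=11 -> slot 11
82: h=4, probe 4,5 -> slot 5
459: h=4, probe 4,5,6 -> slot 6
185: h=3, probe 3,4,5,6,7 -> slot 7
840: h=8 -> slot 8
301: h=2, probe 2,3,4,5,6,7,8,9 -> slot 9
Table: [_, _, 990, 106, 784, 82, 459, 185, 840, 301, _, 323, _]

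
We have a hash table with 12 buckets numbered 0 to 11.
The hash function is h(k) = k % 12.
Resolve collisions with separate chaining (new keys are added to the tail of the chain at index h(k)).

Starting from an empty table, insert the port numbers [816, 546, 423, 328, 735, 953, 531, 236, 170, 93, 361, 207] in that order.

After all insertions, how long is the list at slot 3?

Insert 816: h=0, bucket 0 empty -> new chain.
Insert 546: h=6, bucket 6 empty -> new chain.
Insert 423: h=3, bucket 3 empty -> new chain.
Insert 328: h=4, bucket 4 empty -> new chain.
Insert 735: h=3, bucket 3 nonempty -> append to chain.
Insert 953: h=5, bucket 5 empty -> new chain.
Insert 531: h=3, bucket 3 nonempty -> append to chain.
Insert 236: h=8, bucket 8 empty -> new chain.
Insert 170: h=2, bucket 2 empty -> new chain.
Insert 93: h=9, bucket 9 empty -> new chain.
Insert 361: h=1, bucket 1 empty -> new chain.
Insert 207: h=3, bucket 3 nonempty -> append to chain.
Final buckets:
0: 816
1: 361
2: 170
3: 423 -> 735 -> 531 -> 207
4: 328
5: 953
6: 546
7: -
8: 236
9: 93
10: -
11: -

4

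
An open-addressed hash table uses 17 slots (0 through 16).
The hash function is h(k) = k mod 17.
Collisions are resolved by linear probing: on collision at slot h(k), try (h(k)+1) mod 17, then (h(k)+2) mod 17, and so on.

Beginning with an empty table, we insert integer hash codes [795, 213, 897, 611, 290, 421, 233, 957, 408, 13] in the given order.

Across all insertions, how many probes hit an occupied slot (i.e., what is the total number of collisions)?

9

795 hashes to 13; slot 13 is free → place at 13.
213 hashes to 9; slot 9 is free → place at 9.
897 hashes to 13; 13 taken → place at 14.
611 hashes to 16; slot 16 is free → place at 16.
290 hashes to 1; slot 1 is free → place at 1.
421 hashes to 13; 13,14 taken → place at 15.
233 hashes to 12; slot 12 is free → place at 12.
957 hashes to 5; slot 5 is free → place at 5.
408 hashes to 0; slot 0 is free → place at 0.
13 hashes to 13; 13,14,15,16,0,1 taken → place at 2.
Table: [408, 290, 13, —, —, 957, —, —, —, 213, —, —, 233, 795, 897, 421, 611]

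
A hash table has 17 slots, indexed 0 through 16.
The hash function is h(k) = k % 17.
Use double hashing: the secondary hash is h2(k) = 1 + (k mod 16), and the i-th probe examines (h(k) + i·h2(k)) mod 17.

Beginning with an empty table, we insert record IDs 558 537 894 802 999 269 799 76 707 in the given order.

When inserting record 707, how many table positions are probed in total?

558 hashes to 14; slot 14 is free -> place at 14.
537 hashes to 10; slot 10 is free -> place at 10.
894 hashes to 10, h2=15; 10 taken -> place at 8.
802 hashes to 3; slot 3 is free -> place at 3.
999 hashes to 13; slot 13 is free -> place at 13.
269 hashes to 14, h2=14; 14 taken -> place at 11.
799 hashes to 0; slot 0 is free -> place at 0.
76 hashes to 8, h2=13; 8 taken -> place at 4.
707 hashes to 10, h2=4; 10,14 taken -> place at 1.
Table: [799, 707, ., 802, 76, ., ., ., 894, ., 537, 269, ., 999, 558, ., .]

3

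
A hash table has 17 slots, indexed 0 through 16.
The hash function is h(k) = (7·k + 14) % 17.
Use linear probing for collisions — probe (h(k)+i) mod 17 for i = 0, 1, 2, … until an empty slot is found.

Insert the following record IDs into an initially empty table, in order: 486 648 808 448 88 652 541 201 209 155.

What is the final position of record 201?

486 hashes to 16; slot 16 is free → place at 16.
648 hashes to 11; slot 11 is free → place at 11.
808 hashes to 9; slot 9 is free → place at 9.
448 hashes to 5; slot 5 is free → place at 5.
88 hashes to 1; slot 1 is free → place at 1.
652 hashes to 5; 5 taken → place at 6.
541 hashes to 10; slot 10 is free → place at 10.
201 hashes to 10; 10,11 taken → place at 12.
209 hashes to 15; slot 15 is free → place at 15.
155 hashes to 11; 11,12 taken → place at 13.
Table: [∅, 88, ∅, ∅, ∅, 448, 652, ∅, ∅, 808, 541, 648, 201, 155, ∅, 209, 486]

12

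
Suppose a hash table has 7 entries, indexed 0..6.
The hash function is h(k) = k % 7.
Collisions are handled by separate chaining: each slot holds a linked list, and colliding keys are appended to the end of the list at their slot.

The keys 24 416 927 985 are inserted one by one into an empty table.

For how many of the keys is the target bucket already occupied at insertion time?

2

Insert 24: h=3, bucket 3 empty → new chain.
Insert 416: h=3, bucket 3 nonempty → append to chain.
Insert 927: h=3, bucket 3 nonempty → append to chain.
Insert 985: h=5, bucket 5 empty → new chain.
Final buckets:
0: _
1: _
2: _
3: 24 -> 416 -> 927
4: _
5: 985
6: _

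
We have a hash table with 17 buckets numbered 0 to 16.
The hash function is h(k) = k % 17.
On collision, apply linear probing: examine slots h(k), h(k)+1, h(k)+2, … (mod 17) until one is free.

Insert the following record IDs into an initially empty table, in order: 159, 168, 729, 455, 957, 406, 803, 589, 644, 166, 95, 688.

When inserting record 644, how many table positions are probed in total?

159 hashes to 6; slot 6 is free → place at 6.
168 hashes to 15; slot 15 is free → place at 15.
729 hashes to 15; 15 taken → place at 16.
455 hashes to 13; slot 13 is free → place at 13.
957 hashes to 5; slot 5 is free → place at 5.
406 hashes to 15; 15,16 taken → place at 0.
803 hashes to 4; slot 4 is free → place at 4.
589 hashes to 11; slot 11 is free → place at 11.
644 hashes to 15; 15,16,0 taken → place at 1.
166 hashes to 13; 13 taken → place at 14.
95 hashes to 10; slot 10 is free → place at 10.
688 hashes to 8; slot 8 is free → place at 8.
Table: [406, 644, ∅, ∅, 803, 957, 159, ∅, 688, ∅, 95, 589, ∅, 455, 166, 168, 729]

4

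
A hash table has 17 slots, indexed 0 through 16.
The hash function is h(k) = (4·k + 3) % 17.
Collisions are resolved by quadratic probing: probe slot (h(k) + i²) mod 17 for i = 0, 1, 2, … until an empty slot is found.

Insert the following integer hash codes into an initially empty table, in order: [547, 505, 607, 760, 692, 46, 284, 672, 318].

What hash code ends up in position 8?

Insert 547: h=15, slot 15 empty → index 15.
Insert 505: h=0, slot 0 empty → index 0.
Insert 607: h=0, slot 0 occupied → index 1.
Insert 760: h=0, slots 0,1 occupied → index 4.
Insert 692: h=0, slots 0,1,4 occupied → index 9.
Insert 46: h=0, slots 0,1,4,9 occupied → index 16.
Insert 284: h=0, slots 0,1,4,9,16 occupied → index 8.
Insert 672: h=5, slot 5 empty → index 5.
Insert 318: h=0, slots 0,1,4,9,16,8 occupied → index 2.
Table: [505, 607, 318, ∅, 760, 672, ∅, ∅, 284, 692, ∅, ∅, ∅, ∅, ∅, 547, 46]

284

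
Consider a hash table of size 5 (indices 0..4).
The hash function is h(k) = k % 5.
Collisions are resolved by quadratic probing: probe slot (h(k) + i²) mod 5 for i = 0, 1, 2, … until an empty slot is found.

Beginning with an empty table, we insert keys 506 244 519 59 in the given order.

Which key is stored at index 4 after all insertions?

506: h=1 -> slot 1
244: h=4 -> slot 4
519: h=4, probe 4,0 -> slot 0
59: h=4, probe 4,0,3 -> slot 3
Table: [519, 506, —, 59, 244]

244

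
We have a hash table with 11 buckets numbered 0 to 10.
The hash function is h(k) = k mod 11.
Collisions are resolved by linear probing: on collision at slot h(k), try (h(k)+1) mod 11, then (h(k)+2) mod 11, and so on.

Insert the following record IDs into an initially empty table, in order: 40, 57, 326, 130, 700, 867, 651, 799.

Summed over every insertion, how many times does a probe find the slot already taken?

12

40: h=7 => slot 7
57: h=2 => slot 2
326: h=7, probe 7,8 => slot 8
130: h=9 => slot 9
700: h=7, probe 7,8,9,10 => slot 10
867: h=9, probe 9,10,0 => slot 0
651: h=2, probe 2,3 => slot 3
799: h=7, probe 7,8,9,10,0,1 => slot 1
Table: [867, 799, 57, 651, —, —, —, 40, 326, 130, 700]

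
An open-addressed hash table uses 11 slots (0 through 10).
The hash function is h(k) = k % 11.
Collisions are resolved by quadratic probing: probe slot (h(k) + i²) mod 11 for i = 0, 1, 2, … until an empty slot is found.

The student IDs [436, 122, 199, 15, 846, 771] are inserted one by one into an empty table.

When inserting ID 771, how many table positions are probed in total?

436 hashes to 7; slot 7 is free → place at 7.
122 hashes to 1; slot 1 is free → place at 1.
199 hashes to 1; 1 taken → place at 2.
15 hashes to 4; slot 4 is free → place at 4.
846 hashes to 10; slot 10 is free → place at 10.
771 hashes to 1; 1,2 taken → place at 5.
Table: [∅, 122, 199, ∅, 15, 771, ∅, 436, ∅, ∅, 846]

3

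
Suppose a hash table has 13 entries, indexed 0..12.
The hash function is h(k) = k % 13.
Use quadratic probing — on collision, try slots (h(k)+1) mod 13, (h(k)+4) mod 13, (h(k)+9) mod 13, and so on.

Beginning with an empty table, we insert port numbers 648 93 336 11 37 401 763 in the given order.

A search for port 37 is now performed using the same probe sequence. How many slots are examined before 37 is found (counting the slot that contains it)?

5

648 hashes to 11; slot 11 is free -> place at 11.
93 hashes to 2; slot 2 is free -> place at 2.
336 hashes to 11; 11 taken -> place at 12.
11 hashes to 11; 11,12,2 taken -> place at 7.
37 hashes to 11; 11,12,2,7 taken -> place at 1.
401 hashes to 11; 11,12,2,7,1 taken -> place at 10.
763 hashes to 9; slot 9 is free -> place at 9.
Table: [_, 37, 93, _, _, _, _, 11, _, 763, 401, 648, 336]
Lookup 37: h=11, probe 11,12,2,7,1 → found at 1.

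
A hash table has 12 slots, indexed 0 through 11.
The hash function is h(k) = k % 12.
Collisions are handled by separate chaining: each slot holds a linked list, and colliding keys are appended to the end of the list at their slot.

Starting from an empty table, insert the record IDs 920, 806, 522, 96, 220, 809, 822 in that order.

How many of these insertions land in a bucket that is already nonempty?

1

Insert 920: h=8, bucket 8 empty -> new chain.
Insert 806: h=2, bucket 2 empty -> new chain.
Insert 522: h=6, bucket 6 empty -> new chain.
Insert 96: h=0, bucket 0 empty -> new chain.
Insert 220: h=4, bucket 4 empty -> new chain.
Insert 809: h=5, bucket 5 empty -> new chain.
Insert 822: h=6, bucket 6 nonempty -> append to chain.
Final buckets:
0: 96
1: ∅
2: 806
3: ∅
4: 220
5: 809
6: 522 -> 822
7: ∅
8: 920
9: ∅
10: ∅
11: ∅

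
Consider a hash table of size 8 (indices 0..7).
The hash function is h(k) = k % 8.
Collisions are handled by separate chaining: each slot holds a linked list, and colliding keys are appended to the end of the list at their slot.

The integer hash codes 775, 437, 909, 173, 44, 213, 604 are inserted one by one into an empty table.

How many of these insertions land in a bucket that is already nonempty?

775 -> bucket 7
437 -> bucket 5
909 -> bucket 5 (collision)
173 -> bucket 5 (collision)
44 -> bucket 4
213 -> bucket 5 (collision)
604 -> bucket 4 (collision)
Final buckets:
0: ∅
1: ∅
2: ∅
3: ∅
4: 44 -> 604
5: 437 -> 909 -> 173 -> 213
6: ∅
7: 775

4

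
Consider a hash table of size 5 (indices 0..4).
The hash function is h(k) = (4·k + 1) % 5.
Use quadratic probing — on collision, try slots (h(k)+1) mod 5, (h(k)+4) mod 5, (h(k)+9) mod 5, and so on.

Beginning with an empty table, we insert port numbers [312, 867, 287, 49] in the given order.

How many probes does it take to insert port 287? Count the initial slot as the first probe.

312: h=4 => slot 4
867: h=4, probe 4,0 => slot 0
287: h=4, probe 4,0,3 => slot 3
49: h=2 => slot 2
Table: [867, —, 49, 287, 312]

3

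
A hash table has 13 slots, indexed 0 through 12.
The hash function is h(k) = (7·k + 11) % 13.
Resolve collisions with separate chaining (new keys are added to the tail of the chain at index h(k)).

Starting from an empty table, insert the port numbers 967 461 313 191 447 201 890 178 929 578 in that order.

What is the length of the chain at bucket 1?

5

967 → bucket 7
461 → bucket 1
313 → bucket 5
191 → bucket 9
447 → bucket 7 (collision)
201 → bucket 1 (collision)
890 → bucket 1 (collision)
178 → bucket 9 (collision)
929 → bucket 1 (collision)
578 → bucket 1 (collision)
Final buckets:
0: —
1: 461 -> 201 -> 890 -> 929 -> 578
2: —
3: —
4: —
5: 313
6: —
7: 967 -> 447
8: —
9: 191 -> 178
10: —
11: —
12: —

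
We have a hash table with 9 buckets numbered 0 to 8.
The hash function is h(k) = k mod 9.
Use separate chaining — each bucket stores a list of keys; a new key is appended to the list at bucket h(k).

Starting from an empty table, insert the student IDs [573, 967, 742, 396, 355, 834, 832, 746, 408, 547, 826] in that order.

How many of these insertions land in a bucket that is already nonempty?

5

Insert 573: h=6, bucket 6 empty → new chain.
Insert 967: h=4, bucket 4 empty → new chain.
Insert 742: h=4, bucket 4 nonempty → append to chain.
Insert 396: h=0, bucket 0 empty → new chain.
Insert 355: h=4, bucket 4 nonempty → append to chain.
Insert 834: h=6, bucket 6 nonempty → append to chain.
Insert 832: h=4, bucket 4 nonempty → append to chain.
Insert 746: h=8, bucket 8 empty → new chain.
Insert 408: h=3, bucket 3 empty → new chain.
Insert 547: h=7, bucket 7 empty → new chain.
Insert 826: h=7, bucket 7 nonempty → append to chain.
Final buckets:
0: 396
1: -
2: -
3: 408
4: 967 -> 742 -> 355 -> 832
5: -
6: 573 -> 834
7: 547 -> 826
8: 746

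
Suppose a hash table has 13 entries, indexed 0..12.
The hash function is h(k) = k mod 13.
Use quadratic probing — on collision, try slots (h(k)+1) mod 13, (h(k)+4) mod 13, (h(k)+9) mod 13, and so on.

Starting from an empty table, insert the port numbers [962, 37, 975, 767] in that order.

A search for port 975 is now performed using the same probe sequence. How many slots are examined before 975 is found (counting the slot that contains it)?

Insert 962: h=0, slot 0 empty → index 0.
Insert 37: h=11, slot 11 empty → index 11.
Insert 975: h=0, slot 0 occupied → index 1.
Insert 767: h=0, slots 0,1 occupied → index 4.
Table: [962, 975, -, -, 767, -, -, -, -, -, -, 37, -]
Lookup 975: h=0, probe 0,1 → found at 1.

2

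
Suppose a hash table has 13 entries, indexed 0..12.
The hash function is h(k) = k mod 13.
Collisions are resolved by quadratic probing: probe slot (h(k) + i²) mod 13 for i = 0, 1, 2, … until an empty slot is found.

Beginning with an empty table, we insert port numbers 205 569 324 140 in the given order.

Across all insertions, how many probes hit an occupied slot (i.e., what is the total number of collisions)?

205: h=10 → slot 10
569: h=10, probe 10,11 → slot 11
324: h=12 → slot 12
140: h=10, probe 10,11,1 → slot 1
Table: [-, 140, -, -, -, -, -, -, -, -, 205, 569, 324]

3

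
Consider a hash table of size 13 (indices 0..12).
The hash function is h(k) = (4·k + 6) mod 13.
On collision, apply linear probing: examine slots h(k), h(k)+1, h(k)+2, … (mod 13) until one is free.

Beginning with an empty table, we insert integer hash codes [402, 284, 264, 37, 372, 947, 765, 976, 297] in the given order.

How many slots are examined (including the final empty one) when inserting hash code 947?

402 hashes to 2; slot 2 is free => place at 2.
284 hashes to 11; slot 11 is free => place at 11.
264 hashes to 9; slot 9 is free => place at 9.
37 hashes to 11; 11 taken => place at 12.
372 hashes to 12; 12 taken => place at 0.
947 hashes to 11; 11,12,0 taken => place at 1.
765 hashes to 11; 11,12,0,1,2 taken => place at 3.
976 hashes to 10; slot 10 is free => place at 10.
297 hashes to 11; 11,12,0,1,2,3 taken => place at 4.
Table: [372, 947, 402, 765, 297, ∅, ∅, ∅, ∅, 264, 976, 284, 37]

4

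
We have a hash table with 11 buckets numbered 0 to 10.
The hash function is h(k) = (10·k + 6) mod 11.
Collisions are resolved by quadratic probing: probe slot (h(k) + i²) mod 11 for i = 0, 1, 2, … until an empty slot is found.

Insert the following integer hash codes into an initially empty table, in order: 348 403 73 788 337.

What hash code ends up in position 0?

403

348: h=10 => slot 10
403: h=10, probe 10,0 => slot 0
73: h=10, probe 10,0,3 => slot 3
788: h=10, probe 10,0,3,8 => slot 8
337: h=10, probe 10,0,3,8,4 => slot 4
Table: [403, ∅, ∅, 73, 337, ∅, ∅, ∅, 788, ∅, 348]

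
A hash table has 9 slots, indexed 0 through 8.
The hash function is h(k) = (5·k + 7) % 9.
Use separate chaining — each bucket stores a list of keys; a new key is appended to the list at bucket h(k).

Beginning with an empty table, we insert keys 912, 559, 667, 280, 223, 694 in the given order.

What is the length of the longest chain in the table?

Insert 912: h=4, bucket 4 empty → new chain.
Insert 559: h=3, bucket 3 empty → new chain.
Insert 667: h=3, bucket 3 nonempty → append to chain.
Insert 280: h=3, bucket 3 nonempty → append to chain.
Insert 223: h=6, bucket 6 empty → new chain.
Insert 694: h=3, bucket 3 nonempty → append to chain.
Final buckets:
0: _
1: _
2: _
3: 559 -> 667 -> 280 -> 694
4: 912
5: _
6: 223
7: _
8: _

4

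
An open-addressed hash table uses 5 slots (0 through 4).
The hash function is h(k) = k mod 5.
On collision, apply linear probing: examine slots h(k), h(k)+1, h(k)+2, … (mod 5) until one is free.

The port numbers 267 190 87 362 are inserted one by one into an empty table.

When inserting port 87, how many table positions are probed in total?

2

267: h=2 → slot 2
190: h=0 → slot 0
87: h=2, probe 2,3 → slot 3
362: h=2, probe 2,3,4 → slot 4
Table: [190, ., 267, 87, 362]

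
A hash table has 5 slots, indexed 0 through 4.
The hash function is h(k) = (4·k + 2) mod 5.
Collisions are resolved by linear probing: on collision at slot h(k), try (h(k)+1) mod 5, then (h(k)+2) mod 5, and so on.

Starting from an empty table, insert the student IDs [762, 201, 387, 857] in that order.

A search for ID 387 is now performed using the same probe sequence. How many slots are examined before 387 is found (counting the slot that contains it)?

3

762: h=0 => slot 0
201: h=1 => slot 1
387: h=0, probe 0,1,2 => slot 2
857: h=0, probe 0,1,2,3 => slot 3
Table: [762, 201, 387, 857, _]
Lookup 387: h=0, probe 0,1,2 → found at 2.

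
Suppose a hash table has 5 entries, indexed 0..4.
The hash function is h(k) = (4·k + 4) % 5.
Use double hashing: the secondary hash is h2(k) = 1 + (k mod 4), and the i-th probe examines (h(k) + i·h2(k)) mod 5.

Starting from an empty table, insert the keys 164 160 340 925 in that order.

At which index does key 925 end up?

3

164: h=0 => slot 0
160: h=4 => slot 4
340: h=4, h2=1, probe 4,0,1 => slot 1
925: h=4, h2=2, probe 4,1,3 => slot 3
Table: [164, 340, ., 925, 160]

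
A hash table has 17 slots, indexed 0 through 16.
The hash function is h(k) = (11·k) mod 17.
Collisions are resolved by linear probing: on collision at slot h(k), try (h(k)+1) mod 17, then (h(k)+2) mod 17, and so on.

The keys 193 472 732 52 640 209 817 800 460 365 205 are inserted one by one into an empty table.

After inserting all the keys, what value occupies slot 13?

Insert 193: h=15, slot 15 empty -> index 15.
Insert 472: h=7, slot 7 empty -> index 7.
Insert 732: h=11, slot 11 empty -> index 11.
Insert 52: h=11, slot 11 occupied -> index 12.
Insert 640: h=2, slot 2 empty -> index 2.
Insert 209: h=4, slot 4 empty -> index 4.
Insert 817: h=11, slots 11,12 occupied -> index 13.
Insert 800: h=11, slots 11,12,13 occupied -> index 14.
Insert 460: h=11, slots 11,12,13,14,15 occupied -> index 16.
Insert 365: h=3, slot 3 empty -> index 3.
Insert 205: h=11, slots 11,12,13,14,15,16 occupied -> index 0.
Table: [205, —, 640, 365, 209, —, —, 472, —, —, —, 732, 52, 817, 800, 193, 460]

817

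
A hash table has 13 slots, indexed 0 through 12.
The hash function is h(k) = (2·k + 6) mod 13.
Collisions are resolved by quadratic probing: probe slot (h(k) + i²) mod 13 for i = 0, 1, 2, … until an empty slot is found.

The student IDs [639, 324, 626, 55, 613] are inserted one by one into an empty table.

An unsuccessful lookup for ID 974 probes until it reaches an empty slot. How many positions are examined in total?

639 hashes to 10; slot 10 is free → place at 10.
324 hashes to 4; slot 4 is free → place at 4.
626 hashes to 10; 10 taken → place at 11.
55 hashes to 12; slot 12 is free → place at 12.
613 hashes to 10; 10,11 taken → place at 1.
Table: [_, 613, _, _, 324, _, _, _, _, _, 639, 626, 55]
Lookup 974: h=4, probe 4,5 → slot 5 empty, not found.

2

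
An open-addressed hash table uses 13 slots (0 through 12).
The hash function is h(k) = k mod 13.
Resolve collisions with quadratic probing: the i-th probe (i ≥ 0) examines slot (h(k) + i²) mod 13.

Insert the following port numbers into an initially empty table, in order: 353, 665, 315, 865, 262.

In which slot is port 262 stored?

6

353: h=2 -> slot 2
665: h=2, probe 2,3 -> slot 3
315: h=3, probe 3,4 -> slot 4
865: h=7 -> slot 7
262: h=2, probe 2,3,6 -> slot 6
Table: [∅, ∅, 353, 665, 315, ∅, 262, 865, ∅, ∅, ∅, ∅, ∅]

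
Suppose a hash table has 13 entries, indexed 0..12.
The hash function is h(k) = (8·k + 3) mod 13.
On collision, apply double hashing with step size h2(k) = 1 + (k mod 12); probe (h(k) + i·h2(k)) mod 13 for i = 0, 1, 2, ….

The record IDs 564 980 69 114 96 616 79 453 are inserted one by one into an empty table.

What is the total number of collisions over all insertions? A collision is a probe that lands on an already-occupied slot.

564 hashes to 4; slot 4 is free -> place at 4.
980 hashes to 4, h2=9; 4 taken -> place at 0.
69 hashes to 9; slot 9 is free -> place at 9.
114 hashes to 5; slot 5 is free -> place at 5.
96 hashes to 4, h2=1; 4,5 taken -> place at 6.
616 hashes to 4, h2=5; 4,9 taken -> place at 1.
79 hashes to 11; slot 11 is free -> place at 11.
453 hashes to 0, h2=10; 0 taken -> place at 10.
Table: [980, 616, ∅, ∅, 564, 114, 96, ∅, ∅, 69, 453, 79, ∅]

6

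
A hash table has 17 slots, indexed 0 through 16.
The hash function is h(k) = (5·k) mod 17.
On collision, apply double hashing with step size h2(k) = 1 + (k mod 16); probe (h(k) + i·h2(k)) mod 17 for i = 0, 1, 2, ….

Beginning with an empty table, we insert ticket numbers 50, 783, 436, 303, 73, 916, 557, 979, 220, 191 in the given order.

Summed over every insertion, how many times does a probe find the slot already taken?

3

50: h=12 -> slot 12
783: h=5 -> slot 5
436: h=4 -> slot 4
303: h=2 -> slot 2
73: h=8 -> slot 8
916: h=7 -> slot 7
557: h=14 -> slot 14
979: h=16 -> slot 16
220: h=12, h2=13, probe 12,8,4,0 -> slot 0
191: h=3 -> slot 3
Table: [220, ∅, 303, 191, 436, 783, ∅, 916, 73, ∅, ∅, ∅, 50, ∅, 557, ∅, 979]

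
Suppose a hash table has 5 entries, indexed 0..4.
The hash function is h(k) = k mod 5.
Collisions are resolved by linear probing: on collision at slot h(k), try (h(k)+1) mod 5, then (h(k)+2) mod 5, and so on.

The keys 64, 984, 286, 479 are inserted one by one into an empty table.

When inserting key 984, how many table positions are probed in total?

2

Insert 64: h=4, slot 4 empty → index 4.
Insert 984: h=4, slot 4 occupied → index 0.
Insert 286: h=1, slot 1 empty → index 1.
Insert 479: h=4, slots 4,0,1 occupied → index 2.
Table: [984, 286, 479, _, 64]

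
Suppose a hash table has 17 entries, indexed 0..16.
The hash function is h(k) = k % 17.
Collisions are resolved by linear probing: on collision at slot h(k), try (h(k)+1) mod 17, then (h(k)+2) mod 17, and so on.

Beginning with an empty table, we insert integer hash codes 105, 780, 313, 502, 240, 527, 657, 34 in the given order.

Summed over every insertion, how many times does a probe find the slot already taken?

105 hashes to 3; slot 3 is free => place at 3.
780 hashes to 15; slot 15 is free => place at 15.
313 hashes to 7; slot 7 is free => place at 7.
502 hashes to 9; slot 9 is free => place at 9.
240 hashes to 2; slot 2 is free => place at 2.
527 hashes to 0; slot 0 is free => place at 0.
657 hashes to 11; slot 11 is free => place at 11.
34 hashes to 0; 0 taken => place at 1.
Table: [527, 34, 240, 105, _, _, _, 313, _, 502, _, 657, _, _, _, 780, _]

1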